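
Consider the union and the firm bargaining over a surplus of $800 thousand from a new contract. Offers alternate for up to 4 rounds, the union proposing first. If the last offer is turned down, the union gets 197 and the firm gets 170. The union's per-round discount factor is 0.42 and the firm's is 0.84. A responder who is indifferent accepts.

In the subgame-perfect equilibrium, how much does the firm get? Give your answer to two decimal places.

Round 4 (the firm proposes): the union gets 197 if talks fail, so the firm offers 197 and keeps 603.
Round 3 (the union proposes): the firm can get 603 next round, worth 0.84 × 603 = 506.52 now. The union offers 506.52 and keeps 800 − 506.52 = 293.48.
Round 2 (the firm proposes): the union can get 293.48 next round, worth 0.42 × 293.48 = 123.2616 now; the firm offers that and keeps 676.7384.
Round 1 (the union proposes): the firm can get 676.7384 next round, worth 0.84 × 676.7384 = 568.460256 now. The union offers 568.460256 and keeps 800 − 568.460256 = 231.539744.

568.46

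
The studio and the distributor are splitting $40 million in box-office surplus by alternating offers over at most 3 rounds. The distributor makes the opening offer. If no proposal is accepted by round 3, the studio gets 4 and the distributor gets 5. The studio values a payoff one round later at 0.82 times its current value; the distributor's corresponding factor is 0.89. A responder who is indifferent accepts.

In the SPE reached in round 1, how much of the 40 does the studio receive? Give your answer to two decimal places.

Round 3 (the distributor proposes): the studio gets 4 if talks fail, so the distributor offers 4 and keeps 36.
Round 2 (the studio proposes): the distributor can get 36 next round, worth 0.89 × 36 = 32.04 now. The studio offers 32.04 and keeps 40 − 32.04 = 7.96.
Round 1 (the distributor proposes): the studio can get 7.96 next round, worth 0.82 × 7.96 = 6.5272 now; the distributor offers that and keeps 33.4728.

6.53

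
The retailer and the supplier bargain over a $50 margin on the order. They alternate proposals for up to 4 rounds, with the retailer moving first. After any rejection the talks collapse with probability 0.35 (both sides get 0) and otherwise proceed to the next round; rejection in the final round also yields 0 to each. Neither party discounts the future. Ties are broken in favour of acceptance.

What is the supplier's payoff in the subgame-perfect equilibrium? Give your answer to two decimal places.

25.11

By backward induction:
Round 4 (the supplier proposes): rejection yields 0 for the retailer; the supplier offers 0 and keeps 50.
Round 3 (the retailer proposes): rejecting gives the supplier an expected 0.65 × 50 = 32.5; the retailer offers that and keeps 17.5.
Round 2 (the supplier proposes): rejecting gives the retailer an expected 0.65 × 17.5 = 11.375. The supplier offers 11.375 and keeps 50 − 11.375 = 38.625.
Round 1 (the retailer proposes): rejecting gives the supplier an expected 0.65 × 38.625 = 25.10625; the retailer offers that and keeps 24.89375.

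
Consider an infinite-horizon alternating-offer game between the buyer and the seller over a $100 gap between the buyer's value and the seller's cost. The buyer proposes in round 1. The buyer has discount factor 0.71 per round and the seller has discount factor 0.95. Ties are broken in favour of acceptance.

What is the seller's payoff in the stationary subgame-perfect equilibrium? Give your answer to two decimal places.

When the buyer proposes, the seller accepts any offer worth at least 0.95 times what the seller would get by proposing next round; and vice versa.
This gives x = 100 − 0.95y and y = 100 − 0.71x, where x and y are each side's share when it proposes.
Hence (1 − 0.95·0.71)x = 100(1 − 0.95), i.e. 0.3255·x = 5.
x ≈ 15.3610; the seller's share is 100 − x ≈ 84.6390.

84.64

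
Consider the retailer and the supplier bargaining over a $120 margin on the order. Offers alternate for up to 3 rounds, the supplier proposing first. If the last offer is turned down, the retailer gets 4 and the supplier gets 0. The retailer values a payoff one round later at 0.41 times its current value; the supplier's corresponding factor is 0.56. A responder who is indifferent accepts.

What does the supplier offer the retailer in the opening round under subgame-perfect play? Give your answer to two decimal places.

By backward induction:
Round 3 (the supplier proposes): the retailer gets 4 if talks fail, so the supplier offers 4 and keeps 116.
Round 2 (the retailer proposes): the supplier can get 116 next round, worth 0.56 × 116 = 64.96 now. The retailer offers 64.96 and keeps 120 − 64.96 = 55.04.
Round 1 (the supplier proposes): the retailer can get 55.04 next round, worth 0.41 × 55.04 = 22.5664 now. The supplier offers 22.5664 and keeps 120 − 22.5664 = 97.4336.

22.57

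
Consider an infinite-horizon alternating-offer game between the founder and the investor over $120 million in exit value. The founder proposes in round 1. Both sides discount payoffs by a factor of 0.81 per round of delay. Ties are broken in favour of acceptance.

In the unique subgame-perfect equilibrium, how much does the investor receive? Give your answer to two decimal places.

53.70

In a stationary SPE each proposer offers the other exactly their discounted continuation value.
If the founder keeps x when proposing and the investor keeps y when proposing, then x = 120 − 0.81y and y = 120 − 0.81x.
Solving: x = 120(1 − 0.81) / (1 − 0.81·0.81) = 22.8 / 0.3439 ≈ 66.2983.
The investor gets 120 − 66.2983 ≈ 53.7017.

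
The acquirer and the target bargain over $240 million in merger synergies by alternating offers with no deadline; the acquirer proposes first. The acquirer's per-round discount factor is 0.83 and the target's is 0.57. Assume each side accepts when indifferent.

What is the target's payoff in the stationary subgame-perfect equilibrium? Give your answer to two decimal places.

44.14

Let x be the acquirer's share when the acquirer proposes and y be the target's share when the target proposes.
The target accepts iff offered ≥ 0.57·y, so x = 240 − 0.57y. Symmetrically y = 240 − 0.83x.
Substituting: x = 240 − 0.57(240 − 0.83x), giving x(1 − 0.83·0.57) = 240(1 − 0.57).
So x = 240 × 0.43 / 0.5269 ≈ 195.8626, and the target receives 240 − x ≈ 44.1374.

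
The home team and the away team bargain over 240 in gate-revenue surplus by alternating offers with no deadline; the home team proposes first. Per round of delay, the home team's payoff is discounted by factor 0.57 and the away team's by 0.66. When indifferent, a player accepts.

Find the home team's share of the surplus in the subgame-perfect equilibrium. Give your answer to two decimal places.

In a stationary SPE each proposer offers the other exactly their discounted continuation value.
If the home team keeps x when proposing and the away team keeps y when proposing, then x = 240 − 0.66y and y = 240 − 0.57x.
Solving: x = 240(1 − 0.66) / (1 − 0.57·0.66) = 81.6 / 0.6238 ≈ 130.8112.
The away team gets 240 − 130.8112 ≈ 109.1888.

130.81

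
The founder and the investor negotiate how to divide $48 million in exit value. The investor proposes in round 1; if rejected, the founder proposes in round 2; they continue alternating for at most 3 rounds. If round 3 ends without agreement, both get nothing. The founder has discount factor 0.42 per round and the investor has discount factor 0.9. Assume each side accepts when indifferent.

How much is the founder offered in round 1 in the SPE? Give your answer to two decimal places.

By backward induction:
Round 3 (the investor proposes): the founder will accept anything ≥ 0, so the investor offers 0 and keeps 48.
Round 2 (the founder proposes): the investor can get 48 next round, worth 0.9 × 48 = 43.2 now. The founder offers 43.2 and keeps 48 − 43.2 = 4.8.
Round 1 (the investor proposes): the founder can get 4.8 next round, worth 0.42 × 4.8 = 2.016 now. The investor offers 2.016 and keeps 48 − 2.016 = 45.984.

2.02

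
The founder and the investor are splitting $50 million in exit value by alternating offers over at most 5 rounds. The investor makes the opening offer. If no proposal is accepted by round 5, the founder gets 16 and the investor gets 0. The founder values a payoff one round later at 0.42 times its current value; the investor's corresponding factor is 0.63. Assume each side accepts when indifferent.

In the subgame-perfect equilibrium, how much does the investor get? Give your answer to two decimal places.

39.05

Round 5 (the investor proposes): the founder gets 16 if talks fail, so the investor offers 16 and keeps 34.
Round 4 (the founder proposes): the investor can get 34 next round, worth 0.63 × 34 = 21.42 now; the founder offers that and keeps 28.58.
Round 3 (the investor proposes): the founder can get 28.58 next round, worth 0.42 × 28.58 = 12.0036 now, so the investor offers 12.0036, keeping 37.9964.
Round 2 (the founder proposes): the investor can get 37.9964 next round, worth 0.63 × 37.9964 = 23.937732 now. The founder offers 23.937732 and keeps 50 − 23.937732 = 26.062268.
Round 1 (the investor proposes): the founder can get 26.062268 next round, worth 0.42 × 26.062268 = 10.94615256 now; the investor offers that and keeps 39.05384744.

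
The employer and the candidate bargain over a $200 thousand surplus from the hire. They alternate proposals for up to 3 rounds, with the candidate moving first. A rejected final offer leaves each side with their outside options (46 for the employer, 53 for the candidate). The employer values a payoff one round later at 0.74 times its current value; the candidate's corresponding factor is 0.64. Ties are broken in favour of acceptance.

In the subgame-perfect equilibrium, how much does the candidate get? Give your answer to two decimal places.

124.93

Round 3 (the candidate proposes): the employer gets 46 if talks fail, so the candidate offers 46 and keeps 154.
Round 2 (the employer proposes): the candidate can get 154 next round, worth 0.64 × 154 = 98.56 now, so the employer offers 98.56, keeping 101.44.
Round 1 (the candidate proposes): the employer can get 101.44 next round, worth 0.74 × 101.44 = 75.0656 now, so the candidate offers 75.0656, keeping 124.9344.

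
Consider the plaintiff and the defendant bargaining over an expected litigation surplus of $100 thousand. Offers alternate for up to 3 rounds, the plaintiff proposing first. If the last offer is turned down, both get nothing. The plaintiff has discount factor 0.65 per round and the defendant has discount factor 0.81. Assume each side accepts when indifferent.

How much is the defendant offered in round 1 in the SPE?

28.35

Work backward from the last round.
Round 3 (the plaintiff proposes): the defendant will accept anything ≥ 0, so the plaintiff offers 0 and keeps 100.
Round 2 (the defendant proposes): the plaintiff can get 100 next round, worth 0.65 × 100 = 65 now; the defendant offers that and keeps 35.
Round 1 (the plaintiff proposes): the defendant can get 35 next round, worth 0.81 × 35 = 28.35 now. The plaintiff offers 28.35 and keeps 100 − 28.35 = 71.65.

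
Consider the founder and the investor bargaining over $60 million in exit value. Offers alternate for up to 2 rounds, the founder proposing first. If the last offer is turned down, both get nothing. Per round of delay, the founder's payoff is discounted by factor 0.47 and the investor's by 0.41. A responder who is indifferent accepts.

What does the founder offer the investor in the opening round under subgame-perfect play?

Round 2 (the investor proposes): rejection yields 0 for the founder; the investor offers 0 and keeps 60.
Round 1 (the founder proposes): the investor can get 60 next round, worth 0.41 × 60 = 24.6 now, so the founder offers 24.6, keeping 35.4.

24.6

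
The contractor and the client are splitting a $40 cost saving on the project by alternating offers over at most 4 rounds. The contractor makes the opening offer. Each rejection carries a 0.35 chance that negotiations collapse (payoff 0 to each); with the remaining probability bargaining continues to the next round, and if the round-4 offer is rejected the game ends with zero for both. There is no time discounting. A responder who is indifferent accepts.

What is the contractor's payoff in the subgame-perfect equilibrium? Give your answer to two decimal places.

19.92

By backward induction:
Round 4 (the client proposes): rejection yields 0 for the contractor; the client offers 0 and keeps 40.
Round 3 (the contractor proposes): rejecting gives the client an expected 0.65 × 40 = 26; the contractor offers that and keeps 14.
Round 2 (the client proposes): rejecting gives the contractor an expected 0.65 × 14 = 9.1, so the client offers 9.1, keeping 30.9.
Round 1 (the contractor proposes): rejecting gives the client an expected 0.65 × 30.9 = 20.085; the contractor offers that and keeps 19.915.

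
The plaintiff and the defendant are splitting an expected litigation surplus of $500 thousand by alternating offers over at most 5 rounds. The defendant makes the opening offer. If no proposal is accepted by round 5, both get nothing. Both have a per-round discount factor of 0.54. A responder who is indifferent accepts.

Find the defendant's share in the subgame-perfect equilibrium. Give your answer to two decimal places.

339.58

Round 5 (the defendant proposes): the plaintiff will accept anything ≥ 0, so the defendant offers 0 and keeps 500.
Round 4 (the plaintiff proposes): the defendant can get 500 next round, worth 0.54 × 500 = 270 now; the plaintiff offers that and keeps 230.
Round 3 (the defendant proposes): the plaintiff can get 230 next round, worth 0.54 × 230 = 124.2 now; the defendant offers that and keeps 375.8.
Round 2 (the plaintiff proposes): the defendant can get 375.8 next round, worth 0.54 × 375.8 = 202.932 now; the plaintiff offers that and keeps 297.068.
Round 1 (the defendant proposes): the plaintiff can get 297.068 next round, worth 0.54 × 297.068 = 160.41672 now; the defendant offers that and keeps 339.58328.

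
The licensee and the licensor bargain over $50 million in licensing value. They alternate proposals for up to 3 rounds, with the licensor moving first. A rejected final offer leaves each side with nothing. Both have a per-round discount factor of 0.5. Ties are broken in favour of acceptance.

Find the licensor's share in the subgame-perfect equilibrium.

37.5

Round 3 (the licensor proposes): the licensee will accept anything ≥ 0, so the licensor offers 0 and keeps 50.
Round 2 (the licensee proposes): the licensor can get 50 next round, worth 0.5 × 50 = 25 now, so the licensee offers 25, keeping 25.
Round 1 (the licensor proposes): the licensee can get 25 next round, worth 0.5 × 25 = 12.5 now. The licensor offers 12.5 and keeps 50 − 12.5 = 37.5.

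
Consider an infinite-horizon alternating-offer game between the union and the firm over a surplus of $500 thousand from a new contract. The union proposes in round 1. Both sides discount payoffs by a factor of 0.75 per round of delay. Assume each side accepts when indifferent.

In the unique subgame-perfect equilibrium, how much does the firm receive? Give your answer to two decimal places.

Let x be the union's share when the union proposes and y be the firm's share when the firm proposes.
The firm accepts iff offered ≥ 0.75·y, so x = 500 − 0.75y. Symmetrically y = 500 − 0.75x.
Substituting: x = 500 − 0.75(500 − 0.75x), giving x(1 − 0.75·0.75) = 500(1 − 0.75).
So x = 500 × 0.25 / 0.4375 ≈ 285.7143, and the firm receives 500 − x ≈ 214.2857.

214.29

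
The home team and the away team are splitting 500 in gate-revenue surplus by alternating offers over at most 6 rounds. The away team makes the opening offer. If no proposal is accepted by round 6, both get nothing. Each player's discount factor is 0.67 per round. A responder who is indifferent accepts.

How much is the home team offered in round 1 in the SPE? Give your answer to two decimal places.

227.68

By backward induction:
Round 6 (the home team proposes): the away team will accept anything ≥ 0, so the home team offers 0 and keeps 500.
Round 5 (the away team proposes): the home team can get 500 next round, worth 0.67 × 500 = 335 now; the away team offers that and keeps 165.
Round 4 (the home team proposes): the away team can get 165 next round, worth 0.67 × 165 = 110.55 now. The home team offers 110.55 and keeps 500 − 110.55 = 389.45.
Round 3 (the away team proposes): the home team can get 389.45 next round, worth 0.67 × 389.45 = 260.9315 now. The away team offers 260.9315 and keeps 500 − 260.9315 = 239.0685.
Round 2 (the home team proposes): the away team can get 239.0685 next round, worth 0.67 × 239.0685 = 160.175895 now, so the home team offers 160.175895, keeping 339.824105.
Round 1 (the away team proposes): the home team can get 339.824105 next round, worth 0.67 × 339.824105 = 227.68215035 now; the away team offers that and keeps 272.31784965.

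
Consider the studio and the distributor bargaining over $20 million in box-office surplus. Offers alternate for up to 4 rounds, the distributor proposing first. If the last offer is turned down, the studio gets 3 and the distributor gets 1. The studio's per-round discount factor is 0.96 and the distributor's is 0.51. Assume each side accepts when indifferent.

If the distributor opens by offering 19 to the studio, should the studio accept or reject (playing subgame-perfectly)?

Round 4 (the studio proposes): the distributor gets 1 if talks fail, so the studio offers 1 and keeps 19.
Round 3 (the distributor proposes): the studio can get 19 next round, worth 0.96 × 19 = 18.24 now, so the distributor offers 18.24, keeping 1.76.
Round 2 (the studio proposes): the distributor can get 1.76 next round, worth 0.51 × 1.76 = 0.8976 now, so the studio offers 0.8976, keeping 19.1024.
So by rejecting in round 1, the studio gets 19.1024 next round, worth 0.96 × 19.1024 = 18.338304 now.
Offer 19 ≥ 18.338304, so the studio accepts.

Accept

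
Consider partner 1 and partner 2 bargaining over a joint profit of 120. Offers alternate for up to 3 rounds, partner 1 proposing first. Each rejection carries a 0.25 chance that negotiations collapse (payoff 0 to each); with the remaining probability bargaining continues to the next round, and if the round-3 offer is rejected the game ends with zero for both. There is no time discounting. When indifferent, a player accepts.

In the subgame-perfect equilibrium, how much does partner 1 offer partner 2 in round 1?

Round 3 (partner 1 proposes): rejection yields 0 for partner 2; partner 1 offers 0 and keeps 120.
Round 2 (partner 2 proposes): rejecting gives partner 1 an expected 0.75 × 120 = 90; partner 2 offers that and keeps 30.
Round 1 (partner 1 proposes): rejecting gives partner 2 an expected 0.75 × 30 = 22.5, so partner 1 offers 22.5, keeping 97.5.

22.5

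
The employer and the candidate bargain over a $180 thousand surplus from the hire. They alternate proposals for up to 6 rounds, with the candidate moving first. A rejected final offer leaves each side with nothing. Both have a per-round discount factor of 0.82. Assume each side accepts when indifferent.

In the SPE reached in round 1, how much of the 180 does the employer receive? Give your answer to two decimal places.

111.17

Round 6 (the employer proposes): the candidate will accept anything ≥ 0, so the employer offers 0 and keeps 180.
Round 5 (the candidate proposes): the employer can get 180 next round, worth 0.82 × 180 = 147.6 now; the candidate offers that and keeps 32.4.
Round 4 (the employer proposes): the candidate can get 32.4 next round, worth 0.82 × 32.4 = 26.568 now. The employer offers 26.568 and keeps 180 − 26.568 = 153.432.
Round 3 (the candidate proposes): the employer can get 153.432 next round, worth 0.82 × 153.432 = 125.81424 now, so the candidate offers 125.81424, keeping 54.18576.
Round 2 (the employer proposes): the candidate can get 54.18576 next round, worth 0.82 × 54.18576 = 44.4323232 now, so the employer offers 44.4323232, keeping 135.5676768.
Round 1 (the candidate proposes): the employer can get 135.5676768 next round, worth 0.82 × 135.5676768 = 111.165494976 now, so the candidate offers 111.165494976, keeping 68.834505024.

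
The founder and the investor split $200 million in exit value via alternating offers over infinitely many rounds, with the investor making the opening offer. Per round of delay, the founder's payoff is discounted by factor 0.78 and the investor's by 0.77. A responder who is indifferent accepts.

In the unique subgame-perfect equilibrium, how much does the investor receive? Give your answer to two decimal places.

110.17

When the investor proposes, the founder accepts any offer worth at least 0.78 times what the founder would get by proposing next round; and vice versa.
This gives x = 200 − 0.78y and y = 200 − 0.77x, where x and y are each side's share when it proposes.
Hence (1 − 0.78·0.77)x = 200(1 − 0.78), i.e. 0.3994·x = 44.
x ≈ 110.1652; the founder's share is 200 − x ≈ 89.8348.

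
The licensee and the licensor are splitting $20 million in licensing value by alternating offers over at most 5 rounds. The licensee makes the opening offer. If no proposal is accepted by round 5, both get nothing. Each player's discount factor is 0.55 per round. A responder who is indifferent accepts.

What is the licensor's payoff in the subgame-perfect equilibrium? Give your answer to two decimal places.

6.45

Round 5 (the licensee proposes): rejection yields 0 for the licensor; the licensee offers 0 and keeps 20.
Round 4 (the licensor proposes): the licensee can get 20 next round, worth 0.55 × 20 = 11 now; the licensor offers that and keeps 9.
Round 3 (the licensee proposes): the licensor can get 9 next round, worth 0.55 × 9 = 4.95 now, so the licensee offers 4.95, keeping 15.05.
Round 2 (the licensor proposes): the licensee can get 15.05 next round, worth 0.55 × 15.05 = 8.2775 now, so the licensor offers 8.2775, keeping 11.7225.
Round 1 (the licensee proposes): the licensor can get 11.7225 next round, worth 0.55 × 11.7225 = 6.447375 now, so the licensee offers 6.447375, keeping 13.552625.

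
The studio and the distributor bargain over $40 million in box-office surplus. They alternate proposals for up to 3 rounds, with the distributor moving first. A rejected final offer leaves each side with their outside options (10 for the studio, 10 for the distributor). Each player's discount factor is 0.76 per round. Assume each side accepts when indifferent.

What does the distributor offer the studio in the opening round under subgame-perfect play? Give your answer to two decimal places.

By backward induction:
Round 3 (the distributor proposes): the studio gets 10 if talks fail, so the distributor offers 10 and keeps 30.
Round 2 (the studio proposes): the distributor can get 30 next round, worth 0.76 × 30 = 22.8 now. The studio offers 22.8 and keeps 40 − 22.8 = 17.2.
Round 1 (the distributor proposes): the studio can get 17.2 next round, worth 0.76 × 17.2 = 13.072 now, so the distributor offers 13.072, keeping 26.928.

13.07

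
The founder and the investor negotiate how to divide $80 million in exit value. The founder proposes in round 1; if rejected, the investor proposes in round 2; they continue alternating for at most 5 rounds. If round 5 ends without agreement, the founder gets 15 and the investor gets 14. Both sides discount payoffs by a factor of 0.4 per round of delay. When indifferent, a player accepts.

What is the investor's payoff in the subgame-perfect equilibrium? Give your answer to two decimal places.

22.63

Work backward from the last round.
Round 5 (the founder proposes): the investor gets 14 if talks fail, so the founder offers 14 and keeps 66.
Round 4 (the investor proposes): the founder can get 66 next round, worth 0.4 × 66 = 26.4 now; the investor offers that and keeps 53.6.
Round 3 (the founder proposes): the investor can get 53.6 next round, worth 0.4 × 53.6 = 21.44 now. The founder offers 21.44 and keeps 80 − 21.44 = 58.56.
Round 2 (the investor proposes): the founder can get 58.56 next round, worth 0.4 × 58.56 = 23.424 now. The investor offers 23.424 and keeps 80 − 23.424 = 56.576.
Round 1 (the founder proposes): the investor can get 56.576 next round, worth 0.4 × 56.576 = 22.6304 now, so the founder offers 22.6304, keeping 57.3696.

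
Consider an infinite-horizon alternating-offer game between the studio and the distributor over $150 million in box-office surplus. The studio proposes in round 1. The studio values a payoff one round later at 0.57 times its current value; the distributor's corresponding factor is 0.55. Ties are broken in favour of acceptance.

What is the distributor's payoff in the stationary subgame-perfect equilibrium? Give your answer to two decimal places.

51.68

In a stationary SPE each proposer offers the other exactly their discounted continuation value.
If the studio keeps x when proposing and the distributor keeps y when proposing, then x = 150 − 0.55y and y = 150 − 0.57x.
Solving: x = 150(1 − 0.55) / (1 − 0.57·0.55) = 67.5 / 0.6865 ≈ 98.3248.
The distributor gets 150 − 98.3248 ≈ 51.6752.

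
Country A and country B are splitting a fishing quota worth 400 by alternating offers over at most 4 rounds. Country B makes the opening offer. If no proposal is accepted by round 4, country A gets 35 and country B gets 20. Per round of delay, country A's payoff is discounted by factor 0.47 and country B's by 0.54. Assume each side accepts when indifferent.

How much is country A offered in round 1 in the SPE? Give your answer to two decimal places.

131.81

Round 4 (country A proposes): country B gets 20 if talks fail, so country A offers 20 and keeps 380.
Round 3 (country B proposes): country A can get 380 next round, worth 0.47 × 380 = 178.6 now; country B offers that and keeps 221.4.
Round 2 (country A proposes): country B can get 221.4 next round, worth 0.54 × 221.4 = 119.556 now. Country A offers 119.556 and keeps 400 − 119.556 = 280.444.
Round 1 (country B proposes): country A can get 280.444 next round, worth 0.47 × 280.444 = 131.80868 now, so country B offers 131.80868, keeping 268.19132.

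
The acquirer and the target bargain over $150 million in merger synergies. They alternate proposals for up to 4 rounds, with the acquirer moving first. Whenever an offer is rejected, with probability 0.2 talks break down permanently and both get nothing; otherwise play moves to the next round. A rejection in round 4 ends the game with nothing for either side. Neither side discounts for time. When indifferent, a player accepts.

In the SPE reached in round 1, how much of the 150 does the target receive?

100.8

Round 4 (the target proposes): the acquirer will accept anything ≥ 0, so the target offers 0 and keeps 150.
Round 3 (the acquirer proposes): rejecting gives the target an expected 0.8 × 150 = 120. The acquirer offers 120 and keeps 150 − 120 = 30.
Round 2 (the target proposes): rejecting gives the acquirer an expected 0.8 × 30 = 24, so the target offers 24, keeping 126.
Round 1 (the acquirer proposes): rejecting gives the target an expected 0.8 × 126 = 100.8. The acquirer offers 100.8 and keeps 150 − 100.8 = 49.2.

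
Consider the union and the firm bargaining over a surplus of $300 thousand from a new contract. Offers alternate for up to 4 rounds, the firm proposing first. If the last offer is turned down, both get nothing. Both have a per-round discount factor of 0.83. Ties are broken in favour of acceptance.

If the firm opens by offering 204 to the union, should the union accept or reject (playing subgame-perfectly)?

Reject

Round 4 (the union proposes): rejection yields 0 for the firm; the union offers 0 and keeps 300.
Round 3 (the firm proposes): the union can get 300 next round, worth 0.83 × 300 = 249 now; the firm offers that and keeps 51.
Round 2 (the union proposes): the firm can get 51 next round, worth 0.83 × 51 = 42.33 now. The union offers 42.33 and keeps 300 − 42.33 = 257.67.
So by rejecting in round 1, the union gets 257.67 next round, worth 0.83 × 257.67 = 213.8661 now.
Offer 204 < 213.8661, so the union rejects.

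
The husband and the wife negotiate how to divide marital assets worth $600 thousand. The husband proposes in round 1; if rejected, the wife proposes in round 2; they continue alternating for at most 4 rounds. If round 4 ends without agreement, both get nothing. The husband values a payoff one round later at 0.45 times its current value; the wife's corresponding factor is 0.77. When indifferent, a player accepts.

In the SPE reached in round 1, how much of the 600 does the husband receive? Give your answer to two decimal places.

185.82

Round 4 (the wife proposes): the husband will accept anything ≥ 0, so the wife offers 0 and keeps 600.
Round 3 (the husband proposes): the wife can get 600 next round, worth 0.77 × 600 = 462 now, so the husband offers 462, keeping 138.
Round 2 (the wife proposes): the husband can get 138 next round, worth 0.45 × 138 = 62.1 now, so the wife offers 62.1, keeping 537.9.
Round 1 (the husband proposes): the wife can get 537.9 next round, worth 0.77 × 537.9 = 414.183 now, so the husband offers 414.183, keeping 185.817.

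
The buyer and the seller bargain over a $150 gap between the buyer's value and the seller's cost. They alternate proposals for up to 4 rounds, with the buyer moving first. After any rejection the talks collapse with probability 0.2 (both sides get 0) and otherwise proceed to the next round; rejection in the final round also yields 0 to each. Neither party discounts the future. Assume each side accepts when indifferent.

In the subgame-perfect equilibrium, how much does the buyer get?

Round 4 (the seller proposes): rejection yields 0 for the buyer; the seller offers 0 and keeps 150.
Round 3 (the buyer proposes): rejecting gives the seller an expected 0.8 × 150 = 120; the buyer offers that and keeps 30.
Round 2 (the seller proposes): rejecting gives the buyer an expected 0.8 × 30 = 24. The seller offers 24 and keeps 150 − 24 = 126.
Round 1 (the buyer proposes): rejecting gives the seller an expected 0.8 × 126 = 100.8. The buyer offers 100.8 and keeps 150 − 100.8 = 49.2.

49.2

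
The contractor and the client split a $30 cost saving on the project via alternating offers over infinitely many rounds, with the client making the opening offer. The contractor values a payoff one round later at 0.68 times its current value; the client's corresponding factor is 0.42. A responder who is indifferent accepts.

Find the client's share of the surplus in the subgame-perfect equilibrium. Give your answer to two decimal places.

13.44

When the client proposes, the contractor accepts any offer worth at least 0.68 times what the contractor would get by proposing next round; and vice versa.
This gives x = 30 − 0.68y and y = 30 − 0.42x, where x and y are each side's share when it proposes.
Hence (1 − 0.68·0.42)x = 30(1 − 0.68), i.e. 0.7144·x = 9.6.
x ≈ 13.4378; the contractor's share is 30 − x ≈ 16.5622.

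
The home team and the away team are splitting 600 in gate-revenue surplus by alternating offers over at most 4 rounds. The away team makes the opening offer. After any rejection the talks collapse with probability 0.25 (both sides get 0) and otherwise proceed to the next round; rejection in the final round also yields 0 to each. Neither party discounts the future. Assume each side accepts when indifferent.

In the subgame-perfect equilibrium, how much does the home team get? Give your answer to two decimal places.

By backward induction:
Round 4 (the home team proposes): rejection yields 0 for the away team; the home team offers 0 and keeps 600.
Round 3 (the away team proposes): rejecting gives the home team an expected 0.75 × 600 = 450; the away team offers that and keeps 150.
Round 2 (the home team proposes): rejecting gives the away team an expected 0.75 × 150 = 112.5, so the home team offers 112.5, keeping 487.5.
Round 1 (the away team proposes): rejecting gives the home team an expected 0.75 × 487.5 = 365.625, so the away team offers 365.625, keeping 234.375.

365.63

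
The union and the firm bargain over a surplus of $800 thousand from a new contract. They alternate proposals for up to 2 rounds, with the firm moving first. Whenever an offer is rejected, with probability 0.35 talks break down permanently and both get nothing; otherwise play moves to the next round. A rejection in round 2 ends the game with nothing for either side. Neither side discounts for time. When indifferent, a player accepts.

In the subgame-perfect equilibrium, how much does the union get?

Round 2 (the union proposes): rejection yields 0 for the firm; the union offers 0 and keeps 800.
Round 1 (the firm proposes): rejecting gives the union an expected 0.65 × 800 = 520; the firm offers that and keeps 280.

520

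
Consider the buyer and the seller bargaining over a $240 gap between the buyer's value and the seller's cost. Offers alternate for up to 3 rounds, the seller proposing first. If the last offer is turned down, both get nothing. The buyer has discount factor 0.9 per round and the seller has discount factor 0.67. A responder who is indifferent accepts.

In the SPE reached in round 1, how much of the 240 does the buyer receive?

71.28

Round 3 (the seller proposes): rejection yields 0 for the buyer; the seller offers 0 and keeps 240.
Round 2 (the buyer proposes): the seller can get 240 next round, worth 0.67 × 240 = 160.8 now. The buyer offers 160.8 and keeps 240 − 160.8 = 79.2.
Round 1 (the seller proposes): the buyer can get 79.2 next round, worth 0.9 × 79.2 = 71.28 now. The seller offers 71.28 and keeps 240 − 71.28 = 168.72.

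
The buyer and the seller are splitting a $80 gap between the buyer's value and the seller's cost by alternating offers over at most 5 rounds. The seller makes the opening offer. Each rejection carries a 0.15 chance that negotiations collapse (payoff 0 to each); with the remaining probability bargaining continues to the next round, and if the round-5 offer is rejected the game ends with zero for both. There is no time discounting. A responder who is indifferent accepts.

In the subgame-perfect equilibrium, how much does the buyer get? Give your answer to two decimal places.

17.57

Round 5 (the seller proposes): the buyer will accept anything ≥ 0, so the seller offers 0 and keeps 80.
Round 4 (the buyer proposes): rejecting gives the seller an expected 0.85 × 80 = 68. The buyer offers 68 and keeps 80 − 68 = 12.
Round 3 (the seller proposes): rejecting gives the buyer an expected 0.85 × 12 = 10.2; the seller offers that and keeps 69.8.
Round 2 (the buyer proposes): rejecting gives the seller an expected 0.85 × 69.8 = 59.33; the buyer offers that and keeps 20.67.
Round 1 (the seller proposes): rejecting gives the buyer an expected 0.85 × 20.67 = 17.5695; the seller offers that and keeps 62.4305.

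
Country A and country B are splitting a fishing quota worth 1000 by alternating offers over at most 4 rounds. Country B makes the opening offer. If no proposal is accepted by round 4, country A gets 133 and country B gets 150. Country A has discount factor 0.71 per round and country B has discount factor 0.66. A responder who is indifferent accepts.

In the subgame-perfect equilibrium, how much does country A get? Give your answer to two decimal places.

524.20

Round 4 (country A proposes): country B gets 150 if talks fail, so country A offers 150 and keeps 850.
Round 3 (country B proposes): country A can get 850 next round, worth 0.71 × 850 = 603.5 now. Country B offers 603.5 and keeps 1000 − 603.5 = 396.5.
Round 2 (country A proposes): country B can get 396.5 next round, worth 0.66 × 396.5 = 261.69 now; country A offers that and keeps 738.31.
Round 1 (country B proposes): country A can get 738.31 next round, worth 0.71 × 738.31 = 524.2001 now, so country B offers 524.2001, keeping 475.7999.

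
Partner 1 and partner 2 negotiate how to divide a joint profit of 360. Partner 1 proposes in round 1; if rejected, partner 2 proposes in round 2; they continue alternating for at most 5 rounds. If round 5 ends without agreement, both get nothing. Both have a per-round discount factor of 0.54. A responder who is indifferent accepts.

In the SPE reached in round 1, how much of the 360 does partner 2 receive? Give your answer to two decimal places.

Round 5 (partner 1 proposes): partner 2 will accept anything ≥ 0, so partner 1 offers 0 and keeps 360.
Round 4 (partner 2 proposes): partner 1 can get 360 next round, worth 0.54 × 360 = 194.4 now; partner 2 offers that and keeps 165.6.
Round 3 (partner 1 proposes): partner 2 can get 165.6 next round, worth 0.54 × 165.6 = 89.424 now, so partner 1 offers 89.424, keeping 270.576.
Round 2 (partner 2 proposes): partner 1 can get 270.576 next round, worth 0.54 × 270.576 = 146.11104 now, so partner 2 offers 146.11104, keeping 213.88896.
Round 1 (partner 1 proposes): partner 2 can get 213.88896 next round, worth 0.54 × 213.88896 = 115.5000384 now; partner 1 offers that and keeps 244.4999616.

115.50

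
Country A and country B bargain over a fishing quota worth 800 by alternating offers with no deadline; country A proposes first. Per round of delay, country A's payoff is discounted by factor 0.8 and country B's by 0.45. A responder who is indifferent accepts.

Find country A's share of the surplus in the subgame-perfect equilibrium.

When country A proposes, country B accepts any offer worth at least 0.45 times what country B would get by proposing next round; and vice versa.
This gives x = 800 − 0.45y and y = 800 − 0.8x, where x and y are each side's share when it proposes.
Hence (1 − 0.45·0.8)x = 800(1 − 0.45), i.e. 0.64·x = 440.
x = 687.5; country B's share is 800 − x = 112.5.

687.5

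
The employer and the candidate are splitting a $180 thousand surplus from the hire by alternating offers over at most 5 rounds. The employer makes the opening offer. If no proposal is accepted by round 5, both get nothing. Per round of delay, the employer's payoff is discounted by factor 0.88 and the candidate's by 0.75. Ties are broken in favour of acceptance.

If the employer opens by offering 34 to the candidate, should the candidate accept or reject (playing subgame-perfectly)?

Round 5 (the employer proposes): rejection yields 0 for the candidate; the employer offers 0 and keeps 180.
Round 4 (the candidate proposes): the employer can get 180 next round, worth 0.88 × 180 = 158.4 now, so the candidate offers 158.4, keeping 21.6.
Round 3 (the employer proposes): the candidate can get 21.6 next round, worth 0.75 × 21.6 = 16.2 now. The employer offers 16.2 and keeps 180 − 16.2 = 163.8.
Round 2 (the candidate proposes): the employer can get 163.8 next round, worth 0.88 × 163.8 = 144.144 now, so the candidate offers 144.144, keeping 35.856.
So by rejecting in round 1, the candidate gets 35.856 next round, worth 0.75 × 35.856 = 26.892 now.
Offer 34 ≥ 26.892, so the candidate accepts.

Accept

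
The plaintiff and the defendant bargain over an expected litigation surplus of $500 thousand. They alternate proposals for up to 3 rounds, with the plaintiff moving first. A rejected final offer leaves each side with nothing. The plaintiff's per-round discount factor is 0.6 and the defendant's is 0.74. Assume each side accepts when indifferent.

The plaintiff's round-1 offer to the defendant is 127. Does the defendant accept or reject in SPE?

Round 3 (the plaintiff proposes): rejection yields 0 for the defendant; the plaintiff offers 0 and keeps 500.
Round 2 (the defendant proposes): the plaintiff can get 500 next round, worth 0.6 × 500 = 300 now. The defendant offers 300 and keeps 500 − 300 = 200.
So by rejecting in round 1, the defendant gets 200 next round, worth 0.74 × 200 = 148 now.
Offer 127 < 148, so the defendant rejects.

Reject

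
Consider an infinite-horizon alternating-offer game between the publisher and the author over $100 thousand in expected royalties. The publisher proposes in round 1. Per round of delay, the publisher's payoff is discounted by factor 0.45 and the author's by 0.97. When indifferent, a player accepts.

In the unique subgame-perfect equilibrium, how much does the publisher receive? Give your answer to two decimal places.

When the publisher proposes, the author accepts any offer worth at least 0.97 times what the author would get by proposing next round; and vice versa.
This gives x = 100 − 0.97y and y = 100 − 0.45x, where x and y are each side's share when it proposes.
Hence (1 − 0.97·0.45)x = 100(1 − 0.97), i.e. 0.5635·x = 3.
x ≈ 5.3239; the author's share is 100 − x ≈ 94.6761.

5.32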